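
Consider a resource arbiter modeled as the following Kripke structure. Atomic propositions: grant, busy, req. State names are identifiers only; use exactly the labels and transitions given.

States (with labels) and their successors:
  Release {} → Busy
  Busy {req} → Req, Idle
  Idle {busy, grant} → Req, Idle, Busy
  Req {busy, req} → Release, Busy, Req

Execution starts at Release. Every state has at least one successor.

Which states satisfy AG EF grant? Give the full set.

{Release, Busy, Idle, Req}

States satisfying EF grant: {Release, Busy, Idle, Req}.
States satisfying AG EF grant: {Release, Busy, Idle, Req}.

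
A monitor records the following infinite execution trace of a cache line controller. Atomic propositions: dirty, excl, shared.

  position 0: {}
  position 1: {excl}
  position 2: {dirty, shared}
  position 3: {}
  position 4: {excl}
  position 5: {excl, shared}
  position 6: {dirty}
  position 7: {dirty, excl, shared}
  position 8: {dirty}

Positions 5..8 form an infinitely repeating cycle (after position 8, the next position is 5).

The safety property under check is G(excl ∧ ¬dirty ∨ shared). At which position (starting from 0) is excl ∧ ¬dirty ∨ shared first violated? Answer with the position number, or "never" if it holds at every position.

0

At position 0 the labels are {}, so excl ∧ ¬dirty ∨ shared is false there. This is the first violation.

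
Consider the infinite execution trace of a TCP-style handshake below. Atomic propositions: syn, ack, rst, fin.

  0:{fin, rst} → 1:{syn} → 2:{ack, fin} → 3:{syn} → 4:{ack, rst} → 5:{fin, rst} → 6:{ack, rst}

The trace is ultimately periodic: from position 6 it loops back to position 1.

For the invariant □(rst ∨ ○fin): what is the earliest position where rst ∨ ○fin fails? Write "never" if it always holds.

2

Check rst ∨ ○fin at each position in order: 0 ✓, 1 ✓.
At position 2 the labels are {ack, fin} and the next position 3 has {syn}, so rst ∨ ○fin is false there. This is the first violation.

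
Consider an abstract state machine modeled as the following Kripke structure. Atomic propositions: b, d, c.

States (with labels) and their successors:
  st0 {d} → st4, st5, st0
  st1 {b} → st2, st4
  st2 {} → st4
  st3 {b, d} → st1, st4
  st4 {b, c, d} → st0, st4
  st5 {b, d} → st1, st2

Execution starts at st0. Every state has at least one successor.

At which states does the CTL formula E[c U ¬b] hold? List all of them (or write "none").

States satisfying c: {st4}.
States satisfying ¬b: {st0, st2}.
States satisfying E[c U ¬b]: {st0, st2, st4}.

{st0, st2, st4}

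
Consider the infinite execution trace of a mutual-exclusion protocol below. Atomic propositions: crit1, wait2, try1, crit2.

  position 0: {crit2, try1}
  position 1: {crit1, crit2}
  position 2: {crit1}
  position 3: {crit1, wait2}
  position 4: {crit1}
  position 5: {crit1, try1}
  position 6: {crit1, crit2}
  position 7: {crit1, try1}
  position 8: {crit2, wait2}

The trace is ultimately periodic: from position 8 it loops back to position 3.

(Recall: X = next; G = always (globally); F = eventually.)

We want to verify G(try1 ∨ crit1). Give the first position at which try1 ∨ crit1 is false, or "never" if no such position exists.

Check try1 ∨ crit1 at each position in order: 0 ✓, 1 ✓, 2 ✓, 3 ✓, 4 ✓, 5 ✓, 6 ✓, 7 ✓.
At position 8 the labels are {crit2, wait2}, so try1 ∨ crit1 is false there. This is the first violation.

8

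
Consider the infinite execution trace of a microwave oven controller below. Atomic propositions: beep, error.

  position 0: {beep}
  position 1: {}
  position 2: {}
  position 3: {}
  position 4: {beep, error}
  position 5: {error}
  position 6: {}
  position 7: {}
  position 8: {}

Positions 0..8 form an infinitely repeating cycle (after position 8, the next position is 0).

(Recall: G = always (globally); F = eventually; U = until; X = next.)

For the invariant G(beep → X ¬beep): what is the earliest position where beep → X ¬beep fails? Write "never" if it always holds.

beep → X ¬beep holds at every position 0..8, and those are all the positions the trace ever visits, so the invariant G(beep → X ¬beep) is never violated.

never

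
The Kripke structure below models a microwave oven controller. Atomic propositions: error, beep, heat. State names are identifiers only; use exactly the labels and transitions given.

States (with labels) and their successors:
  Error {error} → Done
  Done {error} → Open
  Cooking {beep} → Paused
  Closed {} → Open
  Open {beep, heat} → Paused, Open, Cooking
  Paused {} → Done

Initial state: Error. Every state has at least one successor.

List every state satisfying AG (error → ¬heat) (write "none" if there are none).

{Error, Done, Cooking, Closed, Open, Paused}

States satisfying error → ¬heat: {Error, Done, Cooking, Closed, Open, Paused}.
States satisfying AG (error → ¬heat): {Error, Done, Cooking, Closed, Open, Paused}.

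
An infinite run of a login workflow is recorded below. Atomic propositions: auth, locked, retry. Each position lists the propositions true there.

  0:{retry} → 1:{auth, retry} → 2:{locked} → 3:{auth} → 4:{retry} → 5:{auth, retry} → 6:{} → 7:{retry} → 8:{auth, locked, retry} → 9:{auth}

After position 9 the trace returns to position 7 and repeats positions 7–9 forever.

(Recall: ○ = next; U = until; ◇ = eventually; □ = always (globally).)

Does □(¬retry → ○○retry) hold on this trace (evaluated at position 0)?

Yes

¬retry → ○○retry holds at every position 0..9, and those are all positions ever visited, so □(¬retry → ○○retry) holds.
Positions where ¬retry holds: 2, 3, 6, 9.
Check ○○retry at each: 2→ok, 3→ok, 6→ok, 9→ok.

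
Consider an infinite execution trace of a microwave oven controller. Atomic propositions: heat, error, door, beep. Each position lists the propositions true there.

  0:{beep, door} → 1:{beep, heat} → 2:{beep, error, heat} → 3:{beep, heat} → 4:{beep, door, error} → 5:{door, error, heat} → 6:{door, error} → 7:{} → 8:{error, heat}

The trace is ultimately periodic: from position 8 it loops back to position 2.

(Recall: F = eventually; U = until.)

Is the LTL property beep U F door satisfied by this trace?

Walking from position 0: F door first holds at position 0, and beep holds at every earlier position along the way, so beep U F door holds.

Yes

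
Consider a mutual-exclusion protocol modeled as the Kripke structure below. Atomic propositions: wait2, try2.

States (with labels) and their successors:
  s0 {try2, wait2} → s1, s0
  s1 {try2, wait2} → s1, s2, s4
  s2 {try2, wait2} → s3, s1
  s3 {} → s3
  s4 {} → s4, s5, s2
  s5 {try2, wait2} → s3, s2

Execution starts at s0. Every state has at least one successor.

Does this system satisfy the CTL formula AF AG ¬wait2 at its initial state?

States satisfying AG ¬wait2: {s3}.
States satisfying AF AG ¬wait2: {s3}.
There is a path from s0 along which AG ¬wait2 never holds.
s0 ∉ Sat(AF AG ¬wait2).

No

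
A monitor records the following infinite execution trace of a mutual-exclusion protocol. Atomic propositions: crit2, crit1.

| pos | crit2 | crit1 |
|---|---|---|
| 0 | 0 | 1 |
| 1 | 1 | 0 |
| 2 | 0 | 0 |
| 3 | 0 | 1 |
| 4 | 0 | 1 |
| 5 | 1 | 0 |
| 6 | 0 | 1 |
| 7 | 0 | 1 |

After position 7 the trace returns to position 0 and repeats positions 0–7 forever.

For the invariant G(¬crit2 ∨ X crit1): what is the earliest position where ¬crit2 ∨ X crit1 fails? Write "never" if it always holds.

1

Check ¬crit2 ∨ X crit1 at each position in order: 0 ✓.
At position 1 the labels are {crit2} and the next position 2 has {}, so ¬crit2 ∨ X crit1 is false there. This is the first violation.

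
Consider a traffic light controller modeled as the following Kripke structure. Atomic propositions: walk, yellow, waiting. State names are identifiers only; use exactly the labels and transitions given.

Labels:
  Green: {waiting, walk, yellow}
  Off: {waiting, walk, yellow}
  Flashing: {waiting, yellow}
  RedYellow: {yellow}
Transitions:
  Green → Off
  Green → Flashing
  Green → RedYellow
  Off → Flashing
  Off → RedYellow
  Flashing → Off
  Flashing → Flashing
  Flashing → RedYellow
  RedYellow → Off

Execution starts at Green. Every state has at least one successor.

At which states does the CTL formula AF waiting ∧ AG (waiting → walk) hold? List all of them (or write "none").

States satisfying waiting: {Green, Off, Flashing}.
States satisfying AF waiting: {Green, Off, Flashing, RedYellow}.
States satisfying waiting → walk: {Green, Off, RedYellow}.
States satisfying AG (waiting → walk): ∅.
States satisfying AF waiting ∧ AG (waiting → walk): ∅.

none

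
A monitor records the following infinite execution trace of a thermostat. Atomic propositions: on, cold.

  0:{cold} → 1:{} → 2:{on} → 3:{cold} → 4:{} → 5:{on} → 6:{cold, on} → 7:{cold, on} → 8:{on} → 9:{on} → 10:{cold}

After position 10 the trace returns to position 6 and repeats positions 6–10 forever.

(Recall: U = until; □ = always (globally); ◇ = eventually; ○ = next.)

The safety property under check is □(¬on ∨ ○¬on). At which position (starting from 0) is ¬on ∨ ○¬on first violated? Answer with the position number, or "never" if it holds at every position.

Check ¬on ∨ ○¬on at each position in order: 0 ✓, 1 ✓, 2 ✓, 3 ✓, 4 ✓.
At position 5 the labels are {on} and the next position 6 has {cold, on}, so ¬on ∨ ○¬on is false there. This is the first violation.

5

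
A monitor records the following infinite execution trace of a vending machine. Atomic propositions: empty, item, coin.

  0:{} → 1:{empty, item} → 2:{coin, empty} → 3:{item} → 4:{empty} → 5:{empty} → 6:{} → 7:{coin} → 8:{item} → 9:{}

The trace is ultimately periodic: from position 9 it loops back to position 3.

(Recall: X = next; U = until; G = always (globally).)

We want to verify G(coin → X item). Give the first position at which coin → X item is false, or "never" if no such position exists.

never

coin → X item holds at every position 0..9, and those are all the positions the trace ever visits, so the invariant G(coin → X item) is never violated.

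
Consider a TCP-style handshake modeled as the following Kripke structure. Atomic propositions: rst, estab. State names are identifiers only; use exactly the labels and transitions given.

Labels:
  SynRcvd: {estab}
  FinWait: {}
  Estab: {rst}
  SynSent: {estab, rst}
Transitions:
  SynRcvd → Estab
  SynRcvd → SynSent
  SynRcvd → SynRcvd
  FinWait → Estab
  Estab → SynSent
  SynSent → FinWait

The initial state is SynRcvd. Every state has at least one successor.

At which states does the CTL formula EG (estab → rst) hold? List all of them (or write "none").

States satisfying estab → rst: {FinWait, Estab, SynSent}.
States satisfying EG (estab → rst): {FinWait, Estab, SynSent}.

{FinWait, Estab, SynSent}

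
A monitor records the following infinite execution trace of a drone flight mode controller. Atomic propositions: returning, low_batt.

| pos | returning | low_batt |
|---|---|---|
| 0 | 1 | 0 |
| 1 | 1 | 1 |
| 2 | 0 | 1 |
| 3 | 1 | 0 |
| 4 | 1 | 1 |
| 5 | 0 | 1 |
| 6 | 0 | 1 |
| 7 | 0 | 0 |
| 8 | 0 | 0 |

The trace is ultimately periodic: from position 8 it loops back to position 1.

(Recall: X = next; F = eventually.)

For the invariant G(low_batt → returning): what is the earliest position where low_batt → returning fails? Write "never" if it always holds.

2

Check low_batt → returning at each position in order: 0 ✓, 1 ✓.
At position 2 the labels are {low_batt}, so low_batt → returning is false there. This is the first violation.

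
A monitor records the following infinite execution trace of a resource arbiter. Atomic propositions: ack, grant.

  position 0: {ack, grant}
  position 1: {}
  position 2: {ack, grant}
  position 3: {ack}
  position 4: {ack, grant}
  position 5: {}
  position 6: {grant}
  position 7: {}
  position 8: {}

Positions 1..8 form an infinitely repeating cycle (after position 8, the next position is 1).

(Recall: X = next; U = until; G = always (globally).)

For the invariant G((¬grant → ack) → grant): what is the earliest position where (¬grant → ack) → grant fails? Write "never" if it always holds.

3

Check (¬grant → ack) → grant at each position in order: 0 ✓, 1 ✓, 2 ✓.
At position 3 the labels are {ack}, so (¬grant → ack) → grant is false there. This is the first violation.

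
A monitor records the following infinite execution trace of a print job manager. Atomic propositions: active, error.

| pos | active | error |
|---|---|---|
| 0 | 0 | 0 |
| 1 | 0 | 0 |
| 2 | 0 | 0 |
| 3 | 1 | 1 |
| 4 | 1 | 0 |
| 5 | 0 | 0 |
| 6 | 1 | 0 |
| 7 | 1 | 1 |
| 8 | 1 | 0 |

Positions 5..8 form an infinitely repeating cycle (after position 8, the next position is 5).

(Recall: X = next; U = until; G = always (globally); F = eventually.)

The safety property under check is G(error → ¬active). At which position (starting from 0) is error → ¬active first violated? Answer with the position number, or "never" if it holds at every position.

Check error → ¬active at each position in order: 0 ✓, 1 ✓, 2 ✓.
At position 3 the labels are {active, error}, so error → ¬active is false there. This is the first violation.

3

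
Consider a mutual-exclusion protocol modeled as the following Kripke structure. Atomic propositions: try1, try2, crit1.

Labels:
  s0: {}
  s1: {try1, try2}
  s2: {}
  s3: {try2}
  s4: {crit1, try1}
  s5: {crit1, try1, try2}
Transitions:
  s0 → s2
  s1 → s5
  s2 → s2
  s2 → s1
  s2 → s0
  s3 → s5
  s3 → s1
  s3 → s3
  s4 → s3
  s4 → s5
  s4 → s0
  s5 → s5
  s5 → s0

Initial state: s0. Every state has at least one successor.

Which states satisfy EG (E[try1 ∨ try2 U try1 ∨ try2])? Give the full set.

{s1, s3, s4, s5}

States satisfying E[try1 ∨ try2 U try1 ∨ try2]: {s1, s3, s4, s5}.
States satisfying EG (E[try1 ∨ try2 U try1 ∨ try2]): {s1, s3, s4, s5}.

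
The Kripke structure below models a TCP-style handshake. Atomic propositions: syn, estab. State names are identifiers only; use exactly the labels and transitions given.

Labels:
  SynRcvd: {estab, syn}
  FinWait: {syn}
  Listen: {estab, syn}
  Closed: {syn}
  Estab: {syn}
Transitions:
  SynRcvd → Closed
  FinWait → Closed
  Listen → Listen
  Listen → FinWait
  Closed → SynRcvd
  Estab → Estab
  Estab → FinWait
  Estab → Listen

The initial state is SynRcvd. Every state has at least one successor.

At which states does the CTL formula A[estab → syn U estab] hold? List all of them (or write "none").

States satisfying estab → syn: {SynRcvd, FinWait, Listen, Closed, Estab}.
States satisfying estab: {SynRcvd, Listen}.
States satisfying A[estab → syn U estab]: {SynRcvd, FinWait, Listen, Closed}.

{SynRcvd, FinWait, Listen, Closed}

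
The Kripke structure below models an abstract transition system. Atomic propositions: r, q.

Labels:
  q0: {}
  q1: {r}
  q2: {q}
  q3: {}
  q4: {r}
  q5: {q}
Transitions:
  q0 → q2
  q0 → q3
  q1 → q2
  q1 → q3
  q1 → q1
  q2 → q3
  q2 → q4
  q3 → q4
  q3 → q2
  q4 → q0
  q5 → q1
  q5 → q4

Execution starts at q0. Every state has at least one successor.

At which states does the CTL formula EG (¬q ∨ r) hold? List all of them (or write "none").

States satisfying ¬q ∨ r: {q0, q1, q3, q4}.
States satisfying EG (¬q ∨ r): {q0, q1, q3, q4}.

{q0, q1, q3, q4}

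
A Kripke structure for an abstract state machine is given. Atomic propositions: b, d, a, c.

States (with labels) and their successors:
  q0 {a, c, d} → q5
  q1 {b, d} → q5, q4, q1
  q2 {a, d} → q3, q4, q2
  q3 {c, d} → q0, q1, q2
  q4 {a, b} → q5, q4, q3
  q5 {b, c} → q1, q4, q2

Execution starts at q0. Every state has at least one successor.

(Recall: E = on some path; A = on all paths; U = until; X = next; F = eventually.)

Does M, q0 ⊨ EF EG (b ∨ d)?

States satisfying EG (b ∨ d): {q0, q1, q2, q3, q4, q5}.
States satisfying EF EG (b ∨ d): {q0, q1, q2, q3, q4, q5}.
Some path from q0 reaches a state where EG (b ∨ d) holds.
q0 ∈ Sat(EF EG (b ∨ d)).

Yes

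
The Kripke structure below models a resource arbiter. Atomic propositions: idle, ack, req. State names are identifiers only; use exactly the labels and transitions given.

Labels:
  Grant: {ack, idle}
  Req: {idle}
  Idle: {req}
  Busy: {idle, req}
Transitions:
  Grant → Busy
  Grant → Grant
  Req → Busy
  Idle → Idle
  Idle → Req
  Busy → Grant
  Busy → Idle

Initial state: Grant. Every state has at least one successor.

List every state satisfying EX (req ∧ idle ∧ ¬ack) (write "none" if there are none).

{Grant, Req}

States satisfying req ∧ idle ∧ ¬ack: {Busy}.
States satisfying EX (req ∧ idle ∧ ¬ack): {Grant, Req}.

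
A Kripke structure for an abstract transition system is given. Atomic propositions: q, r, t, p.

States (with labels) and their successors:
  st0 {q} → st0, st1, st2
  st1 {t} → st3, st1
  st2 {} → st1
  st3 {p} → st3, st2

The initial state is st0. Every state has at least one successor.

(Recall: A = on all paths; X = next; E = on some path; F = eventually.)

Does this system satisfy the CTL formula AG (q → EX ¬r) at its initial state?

States satisfying q → EX ¬r: {st0, st1, st2, st3}.
States satisfying AG (q → EX ¬r): {st0, st1, st2, st3}.
Every state reachable from st0 satisfies q → EX ¬r.
st0 ∈ Sat(AG (q → EX ¬r)).

Satisfied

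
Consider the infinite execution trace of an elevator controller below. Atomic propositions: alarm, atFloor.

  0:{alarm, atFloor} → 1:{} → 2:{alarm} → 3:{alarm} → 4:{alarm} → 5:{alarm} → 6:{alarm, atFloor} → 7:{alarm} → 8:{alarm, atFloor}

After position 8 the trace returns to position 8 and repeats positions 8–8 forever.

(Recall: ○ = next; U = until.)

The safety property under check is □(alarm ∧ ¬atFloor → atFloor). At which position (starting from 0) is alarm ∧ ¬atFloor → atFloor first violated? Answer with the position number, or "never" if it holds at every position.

2

Check alarm ∧ ¬atFloor → atFloor at each position in order: 0 ✓, 1 ✓.
At position 2 the labels are {alarm}, so alarm ∧ ¬atFloor → atFloor is false there. This is the first violation.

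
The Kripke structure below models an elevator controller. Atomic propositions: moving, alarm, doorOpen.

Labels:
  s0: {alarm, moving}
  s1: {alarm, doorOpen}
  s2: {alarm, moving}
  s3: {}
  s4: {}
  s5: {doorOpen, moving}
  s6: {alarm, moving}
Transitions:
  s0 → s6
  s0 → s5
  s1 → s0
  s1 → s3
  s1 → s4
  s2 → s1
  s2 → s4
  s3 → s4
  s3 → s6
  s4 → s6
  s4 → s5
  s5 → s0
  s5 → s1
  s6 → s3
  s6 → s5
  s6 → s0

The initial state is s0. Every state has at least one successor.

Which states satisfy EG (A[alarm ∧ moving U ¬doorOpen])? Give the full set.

{s0, s2, s3, s4, s6}

States satisfying A[alarm ∧ moving U ¬doorOpen]: {s0, s2, s3, s4, s6}.
States satisfying EG (A[alarm ∧ moving U ¬doorOpen]): {s0, s2, s3, s4, s6}.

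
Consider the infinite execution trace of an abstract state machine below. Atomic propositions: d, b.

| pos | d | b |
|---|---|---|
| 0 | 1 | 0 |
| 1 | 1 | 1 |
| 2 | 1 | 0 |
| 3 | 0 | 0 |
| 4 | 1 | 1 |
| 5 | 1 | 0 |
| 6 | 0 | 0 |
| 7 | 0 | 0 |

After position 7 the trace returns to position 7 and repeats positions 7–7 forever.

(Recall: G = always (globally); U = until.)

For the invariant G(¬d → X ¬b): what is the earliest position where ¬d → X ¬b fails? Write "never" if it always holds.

Check ¬d → X ¬b at each position in order: 0 ✓, 1 ✓, 2 ✓.
At position 3 the labels are {} and the next position 4 has {b, d}, so ¬d → X ¬b is false there. This is the first violation.

3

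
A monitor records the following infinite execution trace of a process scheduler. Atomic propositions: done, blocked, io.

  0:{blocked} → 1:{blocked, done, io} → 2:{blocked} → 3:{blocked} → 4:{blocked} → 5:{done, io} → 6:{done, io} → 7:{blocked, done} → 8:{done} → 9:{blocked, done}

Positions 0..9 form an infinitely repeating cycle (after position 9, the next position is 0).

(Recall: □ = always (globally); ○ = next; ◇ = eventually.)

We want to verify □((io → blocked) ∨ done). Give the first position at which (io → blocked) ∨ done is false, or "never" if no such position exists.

never

(io → blocked) ∨ done holds at every position 0..9, and those are all the positions the trace ever visits, so the invariant □((io → blocked) ∨ done) is never violated.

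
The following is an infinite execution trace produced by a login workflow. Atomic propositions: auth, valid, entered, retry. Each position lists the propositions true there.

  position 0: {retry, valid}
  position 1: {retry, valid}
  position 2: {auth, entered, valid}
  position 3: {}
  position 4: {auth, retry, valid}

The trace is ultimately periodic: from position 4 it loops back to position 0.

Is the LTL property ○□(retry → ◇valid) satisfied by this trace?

Satisfied

The position after 0 is 1; □(retry → ◇valid) is true there.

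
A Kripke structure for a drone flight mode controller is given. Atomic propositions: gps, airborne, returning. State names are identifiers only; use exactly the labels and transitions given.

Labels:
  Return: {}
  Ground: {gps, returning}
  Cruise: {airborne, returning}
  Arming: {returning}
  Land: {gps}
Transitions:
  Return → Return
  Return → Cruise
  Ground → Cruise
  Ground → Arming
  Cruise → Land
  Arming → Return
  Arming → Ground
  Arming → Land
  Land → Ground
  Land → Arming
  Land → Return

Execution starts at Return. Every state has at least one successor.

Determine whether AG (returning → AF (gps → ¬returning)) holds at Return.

States satisfying returning → AF (gps → ¬returning): {Return, Ground, Cruise, Arming, Land}.
States satisfying AG (returning → AF (gps → ¬returning)): {Return, Ground, Cruise, Arming, Land}.
Every state reachable from Return satisfies returning → AF (gps → ¬returning).
Return ∈ Sat(AG (returning → AF (gps → ¬returning))).

Holds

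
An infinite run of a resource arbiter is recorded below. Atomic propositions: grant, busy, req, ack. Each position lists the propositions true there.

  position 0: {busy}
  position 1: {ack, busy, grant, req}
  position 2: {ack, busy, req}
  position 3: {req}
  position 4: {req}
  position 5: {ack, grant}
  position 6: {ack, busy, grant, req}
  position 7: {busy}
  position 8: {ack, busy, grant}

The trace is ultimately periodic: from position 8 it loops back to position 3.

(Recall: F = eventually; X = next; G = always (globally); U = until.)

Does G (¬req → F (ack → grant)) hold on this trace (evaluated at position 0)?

Yes

¬req → F (ack → grant) holds at every position 0..8, and those are all positions ever visited, so G (¬req → F (ack → grant)) holds.
Positions where ¬req holds: 0, 5, 7, 8.
Check F (ack → grant) at each: 0→ok, 5→ok, 7→ok, 8→ok.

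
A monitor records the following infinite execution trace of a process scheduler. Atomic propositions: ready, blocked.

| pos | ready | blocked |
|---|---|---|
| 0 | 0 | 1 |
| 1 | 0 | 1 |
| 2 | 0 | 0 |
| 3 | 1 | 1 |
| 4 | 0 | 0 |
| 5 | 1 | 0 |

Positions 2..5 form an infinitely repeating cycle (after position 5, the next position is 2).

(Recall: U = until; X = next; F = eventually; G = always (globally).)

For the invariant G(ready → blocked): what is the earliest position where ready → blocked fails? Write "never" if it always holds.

5

Check ready → blocked at each position in order: 0 ✓, 1 ✓, 2 ✓, 3 ✓, 4 ✓.
At position 5 the labels are {ready}, so ready → blocked is false there. This is the first violation.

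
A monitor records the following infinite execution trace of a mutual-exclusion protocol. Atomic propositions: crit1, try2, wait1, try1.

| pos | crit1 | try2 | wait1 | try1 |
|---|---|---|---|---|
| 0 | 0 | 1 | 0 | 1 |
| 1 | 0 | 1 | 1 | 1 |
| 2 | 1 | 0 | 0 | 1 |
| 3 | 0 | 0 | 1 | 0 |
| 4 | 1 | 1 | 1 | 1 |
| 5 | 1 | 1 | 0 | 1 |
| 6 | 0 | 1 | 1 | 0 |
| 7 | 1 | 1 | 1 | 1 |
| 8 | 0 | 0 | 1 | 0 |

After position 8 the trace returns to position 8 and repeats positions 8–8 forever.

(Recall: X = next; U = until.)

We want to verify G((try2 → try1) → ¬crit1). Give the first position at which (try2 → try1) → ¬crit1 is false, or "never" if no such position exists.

Check (try2 → try1) → ¬crit1 at each position in order: 0 ✓, 1 ✓.
At position 2 the labels are {crit1, try1}, so (try2 → try1) → ¬crit1 is false there. This is the first violation.

2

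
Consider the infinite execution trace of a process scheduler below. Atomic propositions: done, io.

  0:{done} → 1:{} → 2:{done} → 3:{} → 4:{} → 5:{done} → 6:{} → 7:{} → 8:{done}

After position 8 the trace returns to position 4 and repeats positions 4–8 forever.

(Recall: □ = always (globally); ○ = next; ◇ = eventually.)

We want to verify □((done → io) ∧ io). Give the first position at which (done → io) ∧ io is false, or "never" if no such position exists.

0

At position 0 the labels are {done}, so (done → io) ∧ io is false there. This is the first violation.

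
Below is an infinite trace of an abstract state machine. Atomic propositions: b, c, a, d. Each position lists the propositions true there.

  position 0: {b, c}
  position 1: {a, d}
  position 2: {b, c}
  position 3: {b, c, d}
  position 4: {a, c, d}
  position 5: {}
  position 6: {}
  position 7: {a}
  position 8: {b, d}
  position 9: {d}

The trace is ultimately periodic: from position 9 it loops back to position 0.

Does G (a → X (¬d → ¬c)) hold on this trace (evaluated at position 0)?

Does not hold

a → X (¬d → ¬c) must hold at every position from 0 onward. It fails at position 1, so G (a → X (¬d → ¬c)) is false.
Positions where a holds: 1, 4, 7.
Check X (¬d → ¬c) at each: 1→fails, 4→ok, 7→ok.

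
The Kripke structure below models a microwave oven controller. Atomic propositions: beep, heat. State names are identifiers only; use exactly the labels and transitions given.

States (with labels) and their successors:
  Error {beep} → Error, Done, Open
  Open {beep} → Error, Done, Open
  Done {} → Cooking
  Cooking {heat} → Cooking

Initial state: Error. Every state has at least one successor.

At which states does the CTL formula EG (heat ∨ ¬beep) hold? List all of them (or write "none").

States satisfying heat ∨ ¬beep: {Done, Cooking}.
States satisfying EG (heat ∨ ¬beep): {Done, Cooking}.

{Done, Cooking}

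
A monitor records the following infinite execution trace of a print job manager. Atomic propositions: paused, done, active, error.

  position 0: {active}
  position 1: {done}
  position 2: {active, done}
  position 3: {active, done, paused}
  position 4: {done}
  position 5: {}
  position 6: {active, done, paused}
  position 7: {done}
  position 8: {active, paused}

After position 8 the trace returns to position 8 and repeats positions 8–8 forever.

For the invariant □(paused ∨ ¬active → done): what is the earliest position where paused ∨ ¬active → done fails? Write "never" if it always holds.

5

Check paused ∨ ¬active → done at each position in order: 0 ✓, 1 ✓, 2 ✓, 3 ✓, 4 ✓.
At position 5 the labels are {}, so paused ∨ ¬active → done is false there. This is the first violation.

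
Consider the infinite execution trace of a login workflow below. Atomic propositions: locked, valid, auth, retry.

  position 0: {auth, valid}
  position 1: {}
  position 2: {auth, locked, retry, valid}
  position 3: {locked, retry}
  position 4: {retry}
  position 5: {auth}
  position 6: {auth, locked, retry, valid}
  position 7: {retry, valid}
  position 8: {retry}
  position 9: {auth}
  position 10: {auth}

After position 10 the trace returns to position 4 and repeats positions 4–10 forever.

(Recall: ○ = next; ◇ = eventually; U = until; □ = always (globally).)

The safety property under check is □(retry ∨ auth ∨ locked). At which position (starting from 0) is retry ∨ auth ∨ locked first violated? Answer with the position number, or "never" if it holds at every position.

Check retry ∨ auth ∨ locked at each position in order: 0 ✓.
At position 1 the labels are {}, so retry ∨ auth ∨ locked is false there. This is the first violation.

1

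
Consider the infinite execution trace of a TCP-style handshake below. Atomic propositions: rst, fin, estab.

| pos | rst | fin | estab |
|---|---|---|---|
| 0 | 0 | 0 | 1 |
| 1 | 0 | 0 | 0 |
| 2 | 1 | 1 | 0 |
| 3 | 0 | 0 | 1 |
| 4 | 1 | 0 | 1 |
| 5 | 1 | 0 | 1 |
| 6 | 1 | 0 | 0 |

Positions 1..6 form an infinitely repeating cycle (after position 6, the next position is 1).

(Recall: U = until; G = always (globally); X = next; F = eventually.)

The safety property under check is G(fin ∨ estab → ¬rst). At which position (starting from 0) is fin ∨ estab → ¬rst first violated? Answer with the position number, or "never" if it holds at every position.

2

Check fin ∨ estab → ¬rst at each position in order: 0 ✓, 1 ✓.
At position 2 the labels are {fin, rst}, so fin ∨ estab → ¬rst is false there. This is the first violation.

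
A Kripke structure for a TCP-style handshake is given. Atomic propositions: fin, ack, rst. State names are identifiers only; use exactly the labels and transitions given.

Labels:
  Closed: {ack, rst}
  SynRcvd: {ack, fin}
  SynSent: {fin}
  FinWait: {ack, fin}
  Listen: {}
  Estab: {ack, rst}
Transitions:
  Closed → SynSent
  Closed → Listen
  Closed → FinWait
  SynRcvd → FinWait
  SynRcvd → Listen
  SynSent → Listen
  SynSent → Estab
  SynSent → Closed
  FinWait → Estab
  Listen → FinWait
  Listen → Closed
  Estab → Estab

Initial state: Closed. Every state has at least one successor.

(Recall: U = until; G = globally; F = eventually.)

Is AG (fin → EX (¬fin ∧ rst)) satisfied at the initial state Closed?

Yes

States satisfying fin → EX (¬fin ∧ rst): {Closed, SynSent, FinWait, Listen, Estab}.
States satisfying AG (fin → EX (¬fin ∧ rst)): {Closed, SynSent, FinWait, Listen, Estab}.
Every state reachable from Closed satisfies fin → EX (¬fin ∧ rst).
Closed ∈ Sat(AG (fin → EX (¬fin ∧ rst))).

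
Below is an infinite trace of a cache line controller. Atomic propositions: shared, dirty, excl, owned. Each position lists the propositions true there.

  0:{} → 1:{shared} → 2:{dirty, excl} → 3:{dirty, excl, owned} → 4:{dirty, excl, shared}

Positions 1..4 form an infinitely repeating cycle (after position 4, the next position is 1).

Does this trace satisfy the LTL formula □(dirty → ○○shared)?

Violated

dirty → ○○shared must hold at every position from 0 onward. It fails at position 4, so □(dirty → ○○shared) is false.
Positions where dirty holds: 2, 3, 4.
Check ○○shared at each: 2→ok, 3→ok, 4→fails.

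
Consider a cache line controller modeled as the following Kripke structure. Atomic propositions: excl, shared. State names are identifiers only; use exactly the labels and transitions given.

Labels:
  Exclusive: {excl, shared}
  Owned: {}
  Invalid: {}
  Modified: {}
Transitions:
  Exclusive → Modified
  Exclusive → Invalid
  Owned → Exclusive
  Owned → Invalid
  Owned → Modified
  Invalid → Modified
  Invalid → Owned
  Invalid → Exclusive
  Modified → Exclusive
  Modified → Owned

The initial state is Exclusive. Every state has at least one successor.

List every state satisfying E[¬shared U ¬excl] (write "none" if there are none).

States satisfying ¬shared: {Owned, Invalid, Modified}.
States satisfying ¬excl: {Owned, Invalid, Modified}.
States satisfying E[¬shared U ¬excl]: {Owned, Invalid, Modified}.

{Owned, Invalid, Modified}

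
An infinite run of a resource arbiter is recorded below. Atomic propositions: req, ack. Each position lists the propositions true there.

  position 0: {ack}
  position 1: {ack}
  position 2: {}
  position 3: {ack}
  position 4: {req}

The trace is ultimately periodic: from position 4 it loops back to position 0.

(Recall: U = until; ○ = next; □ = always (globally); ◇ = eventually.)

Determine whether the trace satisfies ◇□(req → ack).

Does not hold

□(req → ack) is false at every position 0..4, so it never becomes true and ◇□(req → ack) fails.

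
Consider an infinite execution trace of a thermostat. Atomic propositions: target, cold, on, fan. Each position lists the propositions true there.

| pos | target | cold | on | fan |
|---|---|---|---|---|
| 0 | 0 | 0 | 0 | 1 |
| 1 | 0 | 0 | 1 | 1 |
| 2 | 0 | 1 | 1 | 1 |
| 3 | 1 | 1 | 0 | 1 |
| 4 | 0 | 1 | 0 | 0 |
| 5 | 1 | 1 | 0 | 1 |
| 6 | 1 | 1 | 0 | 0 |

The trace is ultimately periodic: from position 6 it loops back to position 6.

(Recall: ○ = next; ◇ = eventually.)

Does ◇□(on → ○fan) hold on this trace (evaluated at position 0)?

□(on → ○fan) holds at position 0, which is reachable from 0, so ◇□(on → ○fan) holds.

Satisfied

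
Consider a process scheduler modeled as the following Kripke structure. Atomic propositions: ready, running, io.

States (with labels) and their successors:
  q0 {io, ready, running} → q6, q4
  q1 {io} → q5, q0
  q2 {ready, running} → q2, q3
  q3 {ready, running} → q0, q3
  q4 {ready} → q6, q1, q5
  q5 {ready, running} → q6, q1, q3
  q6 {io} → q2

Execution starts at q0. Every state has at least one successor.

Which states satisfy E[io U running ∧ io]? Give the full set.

States satisfying io: {q0, q1, q6}.
States satisfying running ∧ io: {q0}.
States satisfying E[io U running ∧ io]: {q0, q1}.

{q0, q1}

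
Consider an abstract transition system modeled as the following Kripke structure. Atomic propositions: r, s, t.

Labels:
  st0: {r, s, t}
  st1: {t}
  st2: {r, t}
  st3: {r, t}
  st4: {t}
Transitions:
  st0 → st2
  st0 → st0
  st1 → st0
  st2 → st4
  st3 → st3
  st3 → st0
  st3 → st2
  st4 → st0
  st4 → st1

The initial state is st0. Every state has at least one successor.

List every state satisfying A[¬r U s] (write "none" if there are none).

States satisfying ¬r: {st1, st4}.
States satisfying s: {st0}.
States satisfying A[¬r U s]: {st0, st1, st4}.

{st0, st1, st4}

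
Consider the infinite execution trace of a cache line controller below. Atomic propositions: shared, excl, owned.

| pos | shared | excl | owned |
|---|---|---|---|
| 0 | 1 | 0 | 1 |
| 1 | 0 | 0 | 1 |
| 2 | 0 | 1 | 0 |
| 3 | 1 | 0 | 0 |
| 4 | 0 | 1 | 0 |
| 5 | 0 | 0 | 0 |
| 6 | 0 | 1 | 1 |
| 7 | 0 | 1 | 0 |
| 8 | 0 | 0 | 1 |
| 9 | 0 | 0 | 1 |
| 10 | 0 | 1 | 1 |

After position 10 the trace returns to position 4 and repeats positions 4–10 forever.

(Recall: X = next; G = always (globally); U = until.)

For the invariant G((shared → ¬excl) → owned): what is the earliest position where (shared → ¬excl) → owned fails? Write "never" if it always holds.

2

Check (shared → ¬excl) → owned at each position in order: 0 ✓, 1 ✓.
At position 2 the labels are {excl}, so (shared → ¬excl) → owned is false there. This is the first violation.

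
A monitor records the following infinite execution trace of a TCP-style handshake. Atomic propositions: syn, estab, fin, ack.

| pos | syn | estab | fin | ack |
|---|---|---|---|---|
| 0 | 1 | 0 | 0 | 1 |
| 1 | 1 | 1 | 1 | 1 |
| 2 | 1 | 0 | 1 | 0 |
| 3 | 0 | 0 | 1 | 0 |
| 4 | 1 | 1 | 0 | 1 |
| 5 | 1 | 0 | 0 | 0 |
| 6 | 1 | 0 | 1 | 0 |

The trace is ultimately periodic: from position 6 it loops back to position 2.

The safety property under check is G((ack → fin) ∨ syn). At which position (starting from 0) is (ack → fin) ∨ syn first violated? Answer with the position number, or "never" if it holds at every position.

(ack → fin) ∨ syn holds at every position 0..6, and those are all the positions the trace ever visits, so the invariant G((ack → fin) ∨ syn) is never violated.

never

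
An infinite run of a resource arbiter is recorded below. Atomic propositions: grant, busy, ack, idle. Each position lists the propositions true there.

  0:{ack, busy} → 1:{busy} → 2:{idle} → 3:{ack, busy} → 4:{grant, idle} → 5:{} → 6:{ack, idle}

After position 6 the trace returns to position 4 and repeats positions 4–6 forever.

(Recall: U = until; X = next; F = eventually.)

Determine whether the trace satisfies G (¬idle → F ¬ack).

Satisfied

¬idle → F ¬ack holds at every position 0..6, and those are all positions ever visited, so G (¬idle → F ¬ack) holds.
Positions where ¬idle holds: 0, 1, 3, 5.
Check F ¬ack at each: 0→ok, 1→ok, 3→ok, 5→ok.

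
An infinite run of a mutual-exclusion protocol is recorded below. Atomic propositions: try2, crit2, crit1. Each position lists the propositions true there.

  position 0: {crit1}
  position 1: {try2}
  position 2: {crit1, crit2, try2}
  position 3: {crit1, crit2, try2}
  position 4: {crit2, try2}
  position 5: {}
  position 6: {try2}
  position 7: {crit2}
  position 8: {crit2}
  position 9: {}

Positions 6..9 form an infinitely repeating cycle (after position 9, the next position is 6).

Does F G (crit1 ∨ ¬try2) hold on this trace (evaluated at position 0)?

Does not hold

G (crit1 ∨ ¬try2) is false at every position 0..9, so it never becomes true and F G (crit1 ∨ ¬try2) fails.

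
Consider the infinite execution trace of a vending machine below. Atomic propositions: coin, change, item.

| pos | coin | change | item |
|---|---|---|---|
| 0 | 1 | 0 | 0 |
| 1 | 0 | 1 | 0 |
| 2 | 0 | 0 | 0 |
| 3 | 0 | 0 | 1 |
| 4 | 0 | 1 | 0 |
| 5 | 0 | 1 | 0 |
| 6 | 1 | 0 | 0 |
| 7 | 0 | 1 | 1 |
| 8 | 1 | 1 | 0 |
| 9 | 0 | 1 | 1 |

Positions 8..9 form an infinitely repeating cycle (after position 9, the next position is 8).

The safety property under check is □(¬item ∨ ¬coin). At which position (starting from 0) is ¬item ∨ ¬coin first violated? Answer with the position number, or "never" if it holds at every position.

¬item ∨ ¬coin holds at every position 0..9, and those are all the positions the trace ever visits, so the invariant □(¬item ∨ ¬coin) is never violated.

never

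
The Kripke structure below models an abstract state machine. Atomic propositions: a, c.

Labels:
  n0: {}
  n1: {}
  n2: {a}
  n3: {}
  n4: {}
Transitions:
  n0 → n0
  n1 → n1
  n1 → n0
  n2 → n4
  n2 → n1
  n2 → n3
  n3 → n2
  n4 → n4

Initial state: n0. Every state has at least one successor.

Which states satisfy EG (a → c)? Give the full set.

{n0, n1, n4}

States satisfying a → c: {n0, n1, n3, n4}.
States satisfying EG (a → c): {n0, n1, n4}.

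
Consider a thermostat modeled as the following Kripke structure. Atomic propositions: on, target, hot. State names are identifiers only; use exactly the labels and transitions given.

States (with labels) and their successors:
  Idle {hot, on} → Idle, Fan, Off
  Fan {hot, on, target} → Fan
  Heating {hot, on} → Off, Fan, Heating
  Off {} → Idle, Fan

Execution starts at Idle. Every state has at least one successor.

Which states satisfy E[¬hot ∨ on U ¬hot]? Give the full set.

{Idle, Heating, Off}

States satisfying ¬hot ∨ on: {Idle, Fan, Heating, Off}.
States satisfying ¬hot: {Off}.
States satisfying E[¬hot ∨ on U ¬hot]: {Idle, Heating, Off}.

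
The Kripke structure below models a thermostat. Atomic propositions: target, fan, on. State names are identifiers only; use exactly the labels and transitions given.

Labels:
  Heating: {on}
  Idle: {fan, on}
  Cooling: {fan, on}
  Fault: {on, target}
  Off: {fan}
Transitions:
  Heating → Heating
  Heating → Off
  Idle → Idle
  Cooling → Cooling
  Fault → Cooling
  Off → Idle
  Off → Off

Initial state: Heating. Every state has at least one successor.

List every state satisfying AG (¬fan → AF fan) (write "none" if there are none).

{Idle, Cooling, Fault, Off}

States satisfying ¬fan → AF fan: {Idle, Cooling, Fault, Off}.
States satisfying AG (¬fan → AF fan): {Idle, Cooling, Fault, Off}.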